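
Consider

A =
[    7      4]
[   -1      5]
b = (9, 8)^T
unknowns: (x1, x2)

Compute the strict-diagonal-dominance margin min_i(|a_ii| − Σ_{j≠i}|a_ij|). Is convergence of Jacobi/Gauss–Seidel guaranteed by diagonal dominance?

3

row 1: |7| − (4) = 3
row 2: |5| − (1) = 4
minimum over rows = 3 → strictly diagonally dominant (convergence guaranteed)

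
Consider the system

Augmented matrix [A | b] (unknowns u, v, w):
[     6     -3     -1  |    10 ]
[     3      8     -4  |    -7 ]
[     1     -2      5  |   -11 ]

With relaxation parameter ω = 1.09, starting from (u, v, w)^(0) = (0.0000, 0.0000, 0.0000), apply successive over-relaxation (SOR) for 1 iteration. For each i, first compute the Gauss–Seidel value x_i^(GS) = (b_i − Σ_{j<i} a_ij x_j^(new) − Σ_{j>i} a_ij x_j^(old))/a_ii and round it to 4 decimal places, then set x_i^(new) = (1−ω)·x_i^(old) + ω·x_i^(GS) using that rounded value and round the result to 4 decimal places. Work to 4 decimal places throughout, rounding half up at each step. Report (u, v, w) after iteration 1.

Iteration 1:
  u: GS value = (10 - (-3)·0.0000 - (-1)·0.0000) / (6) = 1.6667;  u ← (1−ω)·0.0000 + ω·1.6667 = 1.8167
  v: GS value = (-7 - (3)·1.8167 - (-4)·0.0000) / (8) = -1.5563;  v ← (1−ω)·0.0000 + ω·-1.5563 = -1.6964
  w: GS value = (-11 - (1)·1.8167 - (-2)·-1.6964) / (5) = -3.2419;  w ← (1−ω)·0.0000 + ω·-3.2419 = -3.5337

(1.8167, -1.6964, -3.5337)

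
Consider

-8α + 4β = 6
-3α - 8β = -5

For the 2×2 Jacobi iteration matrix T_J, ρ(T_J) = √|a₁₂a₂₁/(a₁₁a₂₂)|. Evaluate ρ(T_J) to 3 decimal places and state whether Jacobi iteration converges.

0.433

a₁₂a₂₁/(a₁₁a₂₂) = (4)·(-3) / ((-8)·(-8)) = -0.187500
ρ = √|-0.187500| = √0.187500 = 0.433
ρ < 1, so Jacobi converges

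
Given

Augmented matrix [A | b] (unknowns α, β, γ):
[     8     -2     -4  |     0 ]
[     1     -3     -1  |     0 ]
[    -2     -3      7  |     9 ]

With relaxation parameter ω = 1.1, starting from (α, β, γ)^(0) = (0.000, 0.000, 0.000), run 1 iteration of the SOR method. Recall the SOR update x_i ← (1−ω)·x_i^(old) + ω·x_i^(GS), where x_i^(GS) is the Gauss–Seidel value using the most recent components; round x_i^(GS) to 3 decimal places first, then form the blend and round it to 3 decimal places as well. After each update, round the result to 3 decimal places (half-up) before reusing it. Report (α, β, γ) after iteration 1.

Iteration 1:
  α: GS value = (0 - (-2)·0.000 - (-4)·0.000) / (8) = 0.000;  α ← (1−ω)·0.000 + ω·0.000 = 0.000
  β: GS value = (0 - (1)·0.000 - (-1)·0.000) / (-3) = 0.000;  β ← (1−ω)·0.000 + ω·0.000 = 0.000
  γ: GS value = (9 - (-2)·0.000 - (-3)·0.000) / (7) = 1.286;  γ ← (1−ω)·0.000 + ω·1.286 = 1.415

(0.000, 0.000, 1.415)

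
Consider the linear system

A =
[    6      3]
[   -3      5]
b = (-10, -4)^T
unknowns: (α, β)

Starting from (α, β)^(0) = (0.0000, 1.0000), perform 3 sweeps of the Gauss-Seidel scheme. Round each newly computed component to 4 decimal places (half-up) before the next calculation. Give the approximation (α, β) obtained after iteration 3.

Iteration 1:
  α = (-10 - (3)·1.0000) / (6) = -2.1667
  β = (-4 - (-3)·-2.1667) / (5) = -2.1000
Iteration 2:
  α = (-10 - (3)·-2.1000) / (6) = -0.6167
  β = (-4 - (-3)·-0.6167) / (5) = -1.1700
Iteration 3:
  α = (-10 - (3)·-1.1700) / (6) = -1.0817
  β = (-4 - (-3)·-1.0817) / (5) = -1.4490

(-1.0817, -1.4490)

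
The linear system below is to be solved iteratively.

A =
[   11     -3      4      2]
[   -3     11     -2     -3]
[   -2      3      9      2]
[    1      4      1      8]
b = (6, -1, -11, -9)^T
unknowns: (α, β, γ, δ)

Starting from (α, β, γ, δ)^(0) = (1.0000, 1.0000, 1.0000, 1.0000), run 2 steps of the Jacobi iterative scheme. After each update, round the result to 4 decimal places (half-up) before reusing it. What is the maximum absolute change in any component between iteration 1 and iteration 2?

Iteration 1:
  α = (6 - (-3)·1.0000 - (4)·1.0000 - (2)·1.0000) / (11) = 0.2727
  β = (-1 - (-3)·1.0000 - (-2)·1.0000 - (-3)·1.0000) / (11) = 0.6364
  γ = (-11 - (-2)·1.0000 - (3)·1.0000 - (2)·1.0000) / (9) = -1.5556
  δ = (-9 - (1)·1.0000 - (4)·1.0000 - (1)·1.0000) / (8) = -1.8750
Iteration 2:
  α = (6 - (-3)·0.6364 - (4)·-1.5556 - (2)·-1.8750) / (11) = 1.6256
  β = (-1 - (-3)·0.2727 - (-2)·-1.5556 - (-3)·-1.8750) / (11) = -0.8107
  γ = (-11 - (-2)·0.2727 - (3)·0.6364 - (2)·-1.8750) / (9) = -0.9571
  δ = (-9 - (1)·0.2727 - (4)·0.6364 - (1)·-1.5556) / (8) = -1.2828
Change: (1.3529, -1.4471, 0.5985, 0.5922) → max |·| = 1.4471

1.4471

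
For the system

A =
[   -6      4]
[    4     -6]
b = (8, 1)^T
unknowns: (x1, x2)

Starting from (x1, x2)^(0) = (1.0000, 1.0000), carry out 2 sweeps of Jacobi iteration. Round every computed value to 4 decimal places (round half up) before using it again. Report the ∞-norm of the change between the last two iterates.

1.1111

Iteration 1:
  x1 = (8 - (4)·1.0000) / (-6) = -0.6667
  x2 = (1 - (4)·1.0000) / (-6) = 0.5000
Iteration 2:
  x1 = (8 - (4)·0.5000) / (-6) = -1.0000
  x2 = (1 - (4)·-0.6667) / (-6) = -0.6111
Change: (-0.3333, -1.1111) → max |·| = 1.1111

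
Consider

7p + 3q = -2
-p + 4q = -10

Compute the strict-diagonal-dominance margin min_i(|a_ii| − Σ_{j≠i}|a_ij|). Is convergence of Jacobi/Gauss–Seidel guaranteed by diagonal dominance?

3

row 1: |7| − (3) = 4
row 2: |4| − (1) = 3
minimum over rows = 3 → strictly diagonally dominant (convergence guaranteed)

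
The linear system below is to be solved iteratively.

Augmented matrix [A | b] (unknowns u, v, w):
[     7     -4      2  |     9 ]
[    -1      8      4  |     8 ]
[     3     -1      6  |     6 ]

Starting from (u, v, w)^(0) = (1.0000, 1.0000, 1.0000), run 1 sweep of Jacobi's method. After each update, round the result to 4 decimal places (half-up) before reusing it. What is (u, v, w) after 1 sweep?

Iteration 1:
  u = (9 - (-4)·1.0000 - (2)·1.0000) / (7) = 1.5714
  v = (8 - (-1)·1.0000 - (4)·1.0000) / (8) = 0.6250
  w = (6 - (3)·1.0000 - (-1)·1.0000) / (6) = 0.6667

(1.5714, 0.6250, 0.6667)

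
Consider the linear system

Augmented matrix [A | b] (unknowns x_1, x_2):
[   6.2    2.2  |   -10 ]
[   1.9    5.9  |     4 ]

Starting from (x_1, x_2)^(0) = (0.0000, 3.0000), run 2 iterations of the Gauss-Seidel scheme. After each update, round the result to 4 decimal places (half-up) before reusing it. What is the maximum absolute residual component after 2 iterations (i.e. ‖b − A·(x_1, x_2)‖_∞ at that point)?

0.3668

Iteration 1:
  x_1 = (-10 - (2.2)·3.0000) / (6.2) = -2.6774
  x_2 = (4 - (1.9)·-2.6774) / (5.9) = 1.5402
Iteration 2:
  x_1 = (-10 - (2.2)·1.5402) / (6.2) = -2.1594
  x_2 = (4 - (1.9)·-2.1594) / (5.9) = 1.3734
Residual b − A·x = (0.3668, -0.0002); ∞-norm = 0.3668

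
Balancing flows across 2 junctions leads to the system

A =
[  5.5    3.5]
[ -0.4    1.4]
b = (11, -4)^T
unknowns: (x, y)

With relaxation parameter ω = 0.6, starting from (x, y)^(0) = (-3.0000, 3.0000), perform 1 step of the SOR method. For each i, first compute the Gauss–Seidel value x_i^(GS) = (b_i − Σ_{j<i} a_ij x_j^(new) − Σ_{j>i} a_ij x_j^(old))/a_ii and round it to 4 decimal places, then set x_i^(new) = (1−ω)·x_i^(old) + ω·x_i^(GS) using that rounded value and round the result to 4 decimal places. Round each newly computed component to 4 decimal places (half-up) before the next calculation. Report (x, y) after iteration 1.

Iteration 1:
  x: GS value = (11 - (3.5)·3.0000) / (5.5) = 0.0909;  x ← (1−ω)·-3.0000 + ω·0.0909 = -1.1455
  y: GS value = (-4 - (-0.4)·-1.1455) / (1.4) = -3.1844;  y ← (1−ω)·3.0000 + ω·-3.1844 = -0.7106

(-1.1455, -0.7106)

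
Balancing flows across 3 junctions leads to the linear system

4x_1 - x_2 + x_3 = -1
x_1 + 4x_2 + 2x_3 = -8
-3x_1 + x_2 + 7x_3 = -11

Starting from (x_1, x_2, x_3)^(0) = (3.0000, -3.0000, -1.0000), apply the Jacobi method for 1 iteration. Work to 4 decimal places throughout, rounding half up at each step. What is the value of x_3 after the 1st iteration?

Iteration 1:
  x_1 = (-1 - (-1)·-3.0000 - (1)·-1.0000) / (4) = -0.7500
  x_2 = (-8 - (1)·3.0000 - (2)·-1.0000) / (4) = -2.2500
  x_3 = (-11 - (-3)·3.0000 - (1)·-3.0000) / (7) = 0.1429

0.1429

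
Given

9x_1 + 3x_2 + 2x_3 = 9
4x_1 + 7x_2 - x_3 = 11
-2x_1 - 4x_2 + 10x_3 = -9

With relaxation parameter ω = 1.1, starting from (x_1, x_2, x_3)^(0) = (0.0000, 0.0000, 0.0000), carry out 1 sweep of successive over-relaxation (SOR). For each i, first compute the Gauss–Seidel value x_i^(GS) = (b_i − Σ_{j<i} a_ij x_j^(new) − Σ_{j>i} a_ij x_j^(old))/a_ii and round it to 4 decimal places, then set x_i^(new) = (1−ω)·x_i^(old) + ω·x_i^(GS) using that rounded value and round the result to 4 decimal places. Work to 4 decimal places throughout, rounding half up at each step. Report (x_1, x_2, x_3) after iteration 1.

Iteration 1:
  x_1: GS value = (9 - (3)·0.0000 - (2)·0.0000) / (9) = 1.0000;  x_1 ← (1−ω)·0.0000 + ω·1.0000 = 1.1000
  x_2: GS value = (11 - (4)·1.1000 - (-1)·0.0000) / (7) = 0.9429;  x_2 ← (1−ω)·0.0000 + ω·0.9429 = 1.0372
  x_3: GS value = (-9 - (-2)·1.1000 - (-4)·1.0372) / (10) = -0.2651;  x_3 ← (1−ω)·0.0000 + ω·-0.2651 = -0.2916

(1.1000, 1.0372, -0.2916)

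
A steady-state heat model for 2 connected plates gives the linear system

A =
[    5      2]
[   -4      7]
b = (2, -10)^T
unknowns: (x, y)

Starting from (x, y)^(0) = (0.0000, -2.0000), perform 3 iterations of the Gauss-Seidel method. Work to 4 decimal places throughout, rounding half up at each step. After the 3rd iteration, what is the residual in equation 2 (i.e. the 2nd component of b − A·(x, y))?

Iteration 1:
  x = (2 - (2)·-2.0000) / (5) = 1.2000
  y = (-10 - (-4)·1.2000) / (7) = -0.7429
Iteration 2:
  x = (2 - (2)·-0.7429) / (5) = 0.6972
  y = (-10 - (-4)·0.6972) / (7) = -1.0302
Iteration 3:
  x = (2 - (2)·-1.0302) / (5) = 0.8121
  y = (-10 - (-4)·0.8121) / (7) = -0.9645
Residual b − A·x = (-0.1315, -0.0001)

-0.0001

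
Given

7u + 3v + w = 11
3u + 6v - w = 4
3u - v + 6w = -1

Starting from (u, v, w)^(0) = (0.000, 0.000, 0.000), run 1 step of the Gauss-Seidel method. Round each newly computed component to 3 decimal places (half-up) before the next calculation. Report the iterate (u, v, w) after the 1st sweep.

Iteration 1:
  u = (11 - (3)·0.000 - (1)·0.000) / (7) = 1.571
  v = (4 - (3)·1.571 - (-1)·0.000) / (6) = -0.119
  w = (-1 - (3)·1.571 - (-1)·-0.119) / (6) = -0.972

(1.571, -0.119, -0.972)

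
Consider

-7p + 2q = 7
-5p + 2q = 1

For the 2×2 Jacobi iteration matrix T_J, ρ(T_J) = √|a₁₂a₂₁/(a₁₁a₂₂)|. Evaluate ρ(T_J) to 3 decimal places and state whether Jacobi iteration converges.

a₁₂a₂₁/(a₁₁a₂₂) = (2)·(-5) / ((-7)·(2)) = 0.714286
ρ = √|0.714286| = √0.714286 = 0.845
ρ < 1, so Jacobi converges

0.845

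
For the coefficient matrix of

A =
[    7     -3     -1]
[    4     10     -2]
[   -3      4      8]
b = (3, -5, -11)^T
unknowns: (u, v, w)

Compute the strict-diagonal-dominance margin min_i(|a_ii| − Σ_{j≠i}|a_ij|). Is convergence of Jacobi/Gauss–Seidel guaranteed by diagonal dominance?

1

row 1: |7| − (3+1) = 3
row 2: |10| − (4+2) = 4
row 3: |8| − (3+4) = 1
minimum over rows = 1 → strictly diagonally dominant (convergence guaranteed)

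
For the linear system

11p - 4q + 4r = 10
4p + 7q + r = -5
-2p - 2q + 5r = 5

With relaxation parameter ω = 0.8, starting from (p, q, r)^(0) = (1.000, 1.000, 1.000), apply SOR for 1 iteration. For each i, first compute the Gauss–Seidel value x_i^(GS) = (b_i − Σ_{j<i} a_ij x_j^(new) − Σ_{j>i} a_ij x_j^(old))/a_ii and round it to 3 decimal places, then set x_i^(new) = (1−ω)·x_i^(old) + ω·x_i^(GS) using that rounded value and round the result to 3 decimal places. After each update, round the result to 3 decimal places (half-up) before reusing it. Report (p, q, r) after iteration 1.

Iteration 1:
  p: GS value = (10 - (-4)·1.000 - (4)·1.000) / (11) = 0.909;  p ← (1−ω)·1.000 + ω·0.909 = 0.927
  q: GS value = (-5 - (4)·0.927 - (1)·1.000) / (7) = -1.387;  q ← (1−ω)·1.000 + ω·-1.387 = -0.910
  r: GS value = (5 - (-2)·0.927 - (-2)·-0.910) / (5) = 1.007;  r ← (1−ω)·1.000 + ω·1.007 = 1.006

(0.927, -0.910, 1.006)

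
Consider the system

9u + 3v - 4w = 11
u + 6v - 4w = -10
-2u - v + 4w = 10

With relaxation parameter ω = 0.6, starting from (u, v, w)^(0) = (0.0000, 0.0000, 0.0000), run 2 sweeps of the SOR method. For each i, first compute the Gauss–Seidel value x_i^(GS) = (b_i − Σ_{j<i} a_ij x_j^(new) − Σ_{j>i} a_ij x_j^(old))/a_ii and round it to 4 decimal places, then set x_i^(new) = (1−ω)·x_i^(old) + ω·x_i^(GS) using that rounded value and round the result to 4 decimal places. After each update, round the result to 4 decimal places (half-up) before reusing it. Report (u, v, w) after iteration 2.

(1.6571, -0.9714, 2.4750)

Iteration 1:
  u: GS value = (11 - (3)·0.0000 - (-4)·0.0000) / (9) = 1.2222;  u ← (1−ω)·0.0000 + ω·1.2222 = 0.7333
  v: GS value = (-10 - (1)·0.7333 - (-4)·0.0000) / (6) = -1.7889;  v ← (1−ω)·0.0000 + ω·-1.7889 = -1.0733
  w: GS value = (10 - (-2)·0.7333 - (-1)·-1.0733) / (4) = 2.5983;  w ← (1−ω)·0.0000 + ω·2.5983 = 1.5590
Iteration 2:
  u: GS value = (11 - (3)·-1.0733 - (-4)·1.5590) / (9) = 2.2729;  u ← (1−ω)·0.7333 + ω·2.2729 = 1.6571
  v: GS value = (-10 - (1)·1.6571 - (-4)·1.5590) / (6) = -0.9035;  v ← (1−ω)·-1.0733 + ω·-0.9035 = -0.9714
  w: GS value = (10 - (-2)·1.6571 - (-1)·-0.9714) / (4) = 3.0857;  w ← (1−ω)·1.5590 + ω·3.0857 = 2.4750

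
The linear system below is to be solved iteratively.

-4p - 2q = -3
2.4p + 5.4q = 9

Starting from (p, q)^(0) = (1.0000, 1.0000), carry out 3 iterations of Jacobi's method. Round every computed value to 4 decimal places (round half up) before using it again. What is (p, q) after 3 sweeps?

(-0.0278, 1.6049)

Iteration 1:
  p = (-3 - (-2)·1.0000) / (-4) = 0.2500
  q = (9 - (2.4)·1.0000) / (5.4) = 1.2222
Iteration 2:
  p = (-3 - (-2)·1.2222) / (-4) = 0.1389
  q = (9 - (2.4)·0.2500) / (5.4) = 1.5556
Iteration 3:
  p = (-3 - (-2)·1.5556) / (-4) = -0.0278
  q = (9 - (2.4)·0.1389) / (5.4) = 1.6049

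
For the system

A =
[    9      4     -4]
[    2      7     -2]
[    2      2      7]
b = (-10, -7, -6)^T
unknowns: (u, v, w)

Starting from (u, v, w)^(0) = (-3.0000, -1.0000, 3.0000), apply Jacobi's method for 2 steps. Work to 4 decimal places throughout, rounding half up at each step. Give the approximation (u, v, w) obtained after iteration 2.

Iteration 1:
  u = (-10 - (4)·-1.0000 - (-4)·3.0000) / (9) = 0.6667
  v = (-7 - (2)·-3.0000 - (-2)·3.0000) / (7) = 0.7143
  w = (-6 - (2)·-3.0000 - (2)·-1.0000) / (7) = 0.2857
Iteration 2:
  u = (-10 - (4)·0.7143 - (-4)·0.2857) / (9) = -1.3016
  v = (-7 - (2)·0.6667 - (-2)·0.2857) / (7) = -1.1089
  w = (-6 - (2)·0.6667 - (2)·0.7143) / (7) = -1.2517

(-1.3016, -1.1089, -1.2517)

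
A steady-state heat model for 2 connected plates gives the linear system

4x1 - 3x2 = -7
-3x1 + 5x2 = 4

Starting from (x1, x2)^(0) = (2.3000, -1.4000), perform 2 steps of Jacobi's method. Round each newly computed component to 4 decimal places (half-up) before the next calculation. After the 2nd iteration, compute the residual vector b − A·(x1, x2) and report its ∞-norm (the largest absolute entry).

9.1800

Iteration 1:
  x1 = (-7 - (-3)·-1.4000) / (4) = -2.8000
  x2 = (4 - (-3)·2.3000) / (5) = 2.1800
Iteration 2:
  x1 = (-7 - (-3)·2.1800) / (4) = -0.1150
  x2 = (4 - (-3)·-2.8000) / (5) = -0.8800
Residual b − A·x = (-9.1800, 8.0550); ∞-norm = 9.1800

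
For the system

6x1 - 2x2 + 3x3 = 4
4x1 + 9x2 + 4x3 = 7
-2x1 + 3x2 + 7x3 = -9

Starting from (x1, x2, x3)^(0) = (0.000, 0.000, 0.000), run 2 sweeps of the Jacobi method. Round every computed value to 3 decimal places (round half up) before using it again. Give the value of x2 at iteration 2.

1.053

Iteration 1:
  x1 = (4 - (-2)·0.000 - (3)·0.000) / (6) = 0.667
  x2 = (7 - (4)·0.000 - (4)·0.000) / (9) = 0.778
  x3 = (-9 - (-2)·0.000 - (3)·0.000) / (7) = -1.286
Iteration 2:
  x1 = (4 - (-2)·0.778 - (3)·-1.286) / (6) = 1.569
  x2 = (7 - (4)·0.667 - (4)·-1.286) / (9) = 1.053
  x3 = (-9 - (-2)·0.667 - (3)·0.778) / (7) = -1.429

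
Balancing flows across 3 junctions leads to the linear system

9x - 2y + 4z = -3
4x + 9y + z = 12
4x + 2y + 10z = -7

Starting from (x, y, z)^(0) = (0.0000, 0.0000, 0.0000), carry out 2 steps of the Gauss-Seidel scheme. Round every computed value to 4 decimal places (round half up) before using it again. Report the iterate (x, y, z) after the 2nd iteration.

Iteration 1:
  x = (-3 - (-2)·0.0000 - (4)·0.0000) / (9) = -0.3333
  y = (12 - (4)·-0.3333 - (1)·0.0000) / (9) = 1.4815
  z = (-7 - (4)·-0.3333 - (2)·1.4815) / (10) = -0.8630
Iteration 2:
  x = (-3 - (-2)·1.4815 - (4)·-0.8630) / (9) = 0.3794
  y = (12 - (4)·0.3794 - (1)·-0.8630) / (9) = 1.2606
  z = (-7 - (4)·0.3794 - (2)·1.2606) / (10) = -1.1039

(0.3794, 1.2606, -1.1039)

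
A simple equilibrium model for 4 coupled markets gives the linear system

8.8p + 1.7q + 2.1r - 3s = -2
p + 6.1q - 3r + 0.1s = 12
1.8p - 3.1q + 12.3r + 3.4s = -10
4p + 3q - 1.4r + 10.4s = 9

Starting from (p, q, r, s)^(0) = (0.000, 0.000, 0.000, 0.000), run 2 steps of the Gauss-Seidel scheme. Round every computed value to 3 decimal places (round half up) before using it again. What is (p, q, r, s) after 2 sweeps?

(-0.434, 1.898, -0.365, 0.436)

Iteration 1:
  p = (-2 - (1.7)·0.000 - (2.1)·0.000 - (-3)·0.000) / (8.8) = -0.227
  q = (12 - (1)·-0.227 - (-3)·0.000 - (0.1)·0.000) / (6.1) = 2.004
  r = (-10 - (1.8)·-0.227 - (-3.1)·2.004 - (3.4)·0.000) / (12.3) = -0.275
  s = (9 - (4)·-0.227 - (3)·2.004 - (-1.4)·-0.275) / (10.4) = 0.338
Iteration 2:
  p = (-2 - (1.7)·2.004 - (2.1)·-0.275 - (-3)·0.338) / (8.8) = -0.434
  q = (12 - (1)·-0.434 - (-3)·-0.275 - (0.1)·0.338) / (6.1) = 1.898
  r = (-10 - (1.8)·-0.434 - (-3.1)·1.898 - (3.4)·0.338) / (12.3) = -0.365
  s = (9 - (4)·-0.434 - (3)·1.898 - (-1.4)·-0.365) / (10.4) = 0.436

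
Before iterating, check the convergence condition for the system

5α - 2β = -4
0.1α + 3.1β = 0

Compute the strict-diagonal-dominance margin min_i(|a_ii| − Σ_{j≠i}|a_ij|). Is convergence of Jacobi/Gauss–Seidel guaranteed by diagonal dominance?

row 1: |5| − (2) = 3
row 2: |3.1| − (0.1) = 3
minimum over rows = 3 → strictly diagonally dominant (convergence guaranteed)

3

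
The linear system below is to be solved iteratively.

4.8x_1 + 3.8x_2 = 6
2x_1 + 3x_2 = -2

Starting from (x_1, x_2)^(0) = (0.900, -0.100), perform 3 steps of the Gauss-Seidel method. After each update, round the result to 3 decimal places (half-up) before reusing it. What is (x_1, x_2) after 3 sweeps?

Iteration 1:
  x_1 = (6 - (3.8)·-0.100) / (4.8) = 1.329
  x_2 = (-2 - (2)·1.329) / (3) = -1.553
Iteration 2:
  x_1 = (6 - (3.8)·-1.553) / (4.8) = 2.479
  x_2 = (-2 - (2)·2.479) / (3) = -2.319
Iteration 3:
  x_1 = (6 - (3.8)·-2.319) / (4.8) = 3.086
  x_2 = (-2 - (2)·3.086) / (3) = -2.724

(3.086, -2.724)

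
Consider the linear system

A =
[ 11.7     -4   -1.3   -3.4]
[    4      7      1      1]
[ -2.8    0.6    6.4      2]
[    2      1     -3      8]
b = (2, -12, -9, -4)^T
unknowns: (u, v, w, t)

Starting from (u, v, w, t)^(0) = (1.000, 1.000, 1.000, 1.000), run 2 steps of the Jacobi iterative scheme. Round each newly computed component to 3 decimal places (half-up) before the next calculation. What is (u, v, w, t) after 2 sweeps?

Iteration 1:
  u = (2 - (-4)·1.000 - (-1.3)·1.000 - (-3.4)·1.000) / (11.7) = 0.915
  v = (-12 - (4)·1.000 - (1)·1.000 - (1)·1.000) / (7) = -2.571
  w = (-9 - (-2.8)·1.000 - (0.6)·1.000 - (2)·1.000) / (6.4) = -1.375
  t = (-4 - (2)·1.000 - (1)·1.000 - (-3)·1.000) / (8) = -0.500
Iteration 2:
  u = (2 - (-4)·-2.571 - (-1.3)·-1.375 - (-3.4)·-0.500) / (11.7) = -1.006
  v = (-12 - (4)·0.915 - (1)·-1.375 - (1)·-0.500) / (7) = -1.969
  w = (-9 - (-2.8)·0.915 - (0.6)·-2.571 - (2)·-0.500) / (6.4) = -0.609
  t = (-4 - (2)·0.915 - (1)·-2.571 - (-3)·-1.375) / (8) = -0.923

(-1.006, -1.969, -0.609, -0.923)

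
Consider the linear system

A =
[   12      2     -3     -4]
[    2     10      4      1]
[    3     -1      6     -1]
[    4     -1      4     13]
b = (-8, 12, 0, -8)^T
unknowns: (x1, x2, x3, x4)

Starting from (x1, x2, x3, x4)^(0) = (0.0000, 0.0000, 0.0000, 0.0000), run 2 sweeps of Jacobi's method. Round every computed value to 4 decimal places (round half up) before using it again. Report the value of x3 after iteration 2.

Iteration 1:
  x1 = (-8 - (2)·0.0000 - (-3)·0.0000 - (-4)·0.0000) / (12) = -0.6667
  x2 = (12 - (2)·0.0000 - (4)·0.0000 - (1)·0.0000) / (10) = 1.2000
  x3 = (0 - (3)·0.0000 - (-1)·0.0000 - (-1)·0.0000) / (6) = 0.0000
  x4 = (-8 - (4)·0.0000 - (-1)·0.0000 - (4)·0.0000) / (13) = -0.6154
Iteration 2:
  x1 = (-8 - (2)·1.2000 - (-3)·0.0000 - (-4)·-0.6154) / (12) = -1.0718
  x2 = (12 - (2)·-0.6667 - (4)·0.0000 - (1)·-0.6154) / (10) = 1.3949
  x3 = (0 - (3)·-0.6667 - (-1)·1.2000 - (-1)·-0.6154) / (6) = 0.4308
  x4 = (-8 - (4)·-0.6667 - (-1)·1.2000 - (4)·0.0000) / (13) = -0.3179

0.4308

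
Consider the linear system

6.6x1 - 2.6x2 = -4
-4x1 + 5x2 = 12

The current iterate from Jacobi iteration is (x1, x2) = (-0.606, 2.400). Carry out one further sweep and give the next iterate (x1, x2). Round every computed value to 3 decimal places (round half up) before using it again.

(0.339, 1.915)

One sweep:
  x1 = (-4 - (-2.6)·2.400) / (6.6) = 0.339
  x2 = (12 - (-4)·-0.606) / (5) = 1.915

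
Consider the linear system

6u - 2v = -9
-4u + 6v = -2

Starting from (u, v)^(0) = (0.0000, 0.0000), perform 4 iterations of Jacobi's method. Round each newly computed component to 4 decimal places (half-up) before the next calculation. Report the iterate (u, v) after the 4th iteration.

(-1.9691, -1.6296)

Iteration 1:
  u = (-9 - (-2)·0.0000) / (6) = -1.5000
  v = (-2 - (-4)·0.0000) / (6) = -0.3333
Iteration 2:
  u = (-9 - (-2)·-0.3333) / (6) = -1.6111
  v = (-2 - (-4)·-1.5000) / (6) = -1.3333
Iteration 3:
  u = (-9 - (-2)·-1.3333) / (6) = -1.9444
  v = (-2 - (-4)·-1.6111) / (6) = -1.4074
Iteration 4:
  u = (-9 - (-2)·-1.4074) / (6) = -1.9691
  v = (-2 - (-4)·-1.9444) / (6) = -1.6296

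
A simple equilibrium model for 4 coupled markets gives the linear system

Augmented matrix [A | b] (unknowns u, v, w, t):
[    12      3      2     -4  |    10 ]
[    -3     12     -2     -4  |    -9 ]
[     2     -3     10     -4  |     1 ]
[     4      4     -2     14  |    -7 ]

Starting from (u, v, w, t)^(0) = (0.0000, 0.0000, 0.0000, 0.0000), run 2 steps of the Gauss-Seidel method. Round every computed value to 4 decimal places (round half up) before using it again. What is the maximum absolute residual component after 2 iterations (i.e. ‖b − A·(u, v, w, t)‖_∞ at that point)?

1.5290

Iteration 1:
  u = (10 - (3)·0.0000 - (2)·0.0000 - (-4)·0.0000) / (12) = 0.8333
  v = (-9 - (-3)·0.8333 - (-2)·0.0000 - (-4)·0.0000) / (12) = -0.5417
  w = (1 - (2)·0.8333 - (-3)·-0.5417 - (-4)·0.0000) / (10) = -0.2292
  t = (-7 - (4)·0.8333 - (4)·-0.5417 - (-2)·-0.2292) / (14) = -0.6161
Iteration 2:
  u = (10 - (3)·-0.5417 - (2)·-0.2292 - (-4)·-0.6161) / (12) = 0.8016
  v = (-9 - (-3)·0.8016 - (-2)·-0.2292 - (-4)·-0.6161) / (12) = -0.7932
  w = (1 - (2)·0.8016 - (-3)·-0.7932 - (-4)·-0.6161) / (10) = -0.5447
  t = (-7 - (4)·0.8016 - (4)·-0.7932 - (-2)·-0.5447) / (14) = -0.5802
Residual b − A·x = (1.5290, -0.4870, 0.1434, -0.0002); ∞-norm = 1.5290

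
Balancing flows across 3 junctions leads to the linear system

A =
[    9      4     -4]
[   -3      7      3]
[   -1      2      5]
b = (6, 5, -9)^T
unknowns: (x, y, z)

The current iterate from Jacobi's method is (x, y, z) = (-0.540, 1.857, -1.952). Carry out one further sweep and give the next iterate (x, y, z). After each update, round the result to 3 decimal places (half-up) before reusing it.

(-1.026, 1.319, -2.651)

One sweep:
  x = (6 - (4)·1.857 - (-4)·-1.952) / (9) = -1.026
  y = (5 - (-3)·-0.540 - (3)·-1.952) / (7) = 1.319
  z = (-9 - (-1)·-0.540 - (2)·1.857) / (5) = -2.651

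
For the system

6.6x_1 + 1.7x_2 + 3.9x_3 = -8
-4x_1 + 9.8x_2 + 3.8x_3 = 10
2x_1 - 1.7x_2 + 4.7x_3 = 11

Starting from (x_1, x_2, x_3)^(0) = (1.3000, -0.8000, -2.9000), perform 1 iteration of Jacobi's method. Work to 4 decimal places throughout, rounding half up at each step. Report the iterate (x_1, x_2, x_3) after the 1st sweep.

Iteration 1:
  x_1 = (-8 - (1.7)·-0.8000 - (3.9)·-2.9000) / (6.6) = 0.7076
  x_2 = (10 - (-4)·1.3000 - (3.8)·-2.9000) / (9.8) = 2.6755
  x_3 = (11 - (2)·1.3000 - (-1.7)·-0.8000) / (4.7) = 1.4979

(0.7076, 2.6755, 1.4979)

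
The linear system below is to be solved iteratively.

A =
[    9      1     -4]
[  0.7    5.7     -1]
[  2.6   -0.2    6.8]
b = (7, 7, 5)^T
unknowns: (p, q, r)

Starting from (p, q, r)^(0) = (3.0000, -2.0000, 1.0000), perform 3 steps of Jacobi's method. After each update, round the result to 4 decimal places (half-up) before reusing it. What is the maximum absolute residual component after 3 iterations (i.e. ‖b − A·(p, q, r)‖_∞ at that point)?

1.2655

Iteration 1:
  p = (7 - (1)·-2.0000 - (-4)·1.0000) / (9) = 1.4444
  q = (7 - (0.7)·3.0000 - (-1)·1.0000) / (5.7) = 1.0351
  r = (5 - (2.6)·3.0000 - (-0.2)·-2.0000) / (6.8) = -0.4706
Iteration 2:
  p = (7 - (1)·1.0351 - (-4)·-0.4706) / (9) = 0.4536
  q = (7 - (0.7)·1.4444 - (-1)·-0.4706) / (5.7) = 0.9681
  r = (5 - (2.6)·1.4444 - (-0.2)·1.0351) / (6.8) = 0.2135
Iteration 3:
  p = (7 - (1)·0.9681 - (-4)·0.2135) / (9) = 0.7651
  q = (7 - (0.7)·0.4536 - (-1)·0.2135) / (5.7) = 1.2098
  r = (5 - (2.6)·0.4536 - (-0.2)·0.9681) / (6.8) = 0.5903
Residual b − A·x = (1.2655, 0.1589, -0.7613); ∞-norm = 1.2655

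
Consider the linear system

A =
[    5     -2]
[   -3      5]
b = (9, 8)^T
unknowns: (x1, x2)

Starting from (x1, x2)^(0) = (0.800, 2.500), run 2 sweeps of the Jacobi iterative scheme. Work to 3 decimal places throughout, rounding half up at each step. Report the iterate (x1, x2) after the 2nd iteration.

(2.632, 3.280)

Iteration 1:
  x1 = (9 - (-2)·2.500) / (5) = 2.800
  x2 = (8 - (-3)·0.800) / (5) = 2.080
Iteration 2:
  x1 = (9 - (-2)·2.080) / (5) = 2.632
  x2 = (8 - (-3)·2.800) / (5) = 3.280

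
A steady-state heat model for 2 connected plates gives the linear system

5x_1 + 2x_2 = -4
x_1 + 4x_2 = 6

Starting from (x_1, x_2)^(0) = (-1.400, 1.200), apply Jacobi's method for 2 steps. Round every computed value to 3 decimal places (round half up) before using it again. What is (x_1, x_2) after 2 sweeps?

Iteration 1:
  x_1 = (-4 - (2)·1.200) / (5) = -1.280
  x_2 = (6 - (1)·-1.400) / (4) = 1.850
Iteration 2:
  x_1 = (-4 - (2)·1.850) / (5) = -1.540
  x_2 = (6 - (1)·-1.280) / (4) = 1.820

(-1.540, 1.820)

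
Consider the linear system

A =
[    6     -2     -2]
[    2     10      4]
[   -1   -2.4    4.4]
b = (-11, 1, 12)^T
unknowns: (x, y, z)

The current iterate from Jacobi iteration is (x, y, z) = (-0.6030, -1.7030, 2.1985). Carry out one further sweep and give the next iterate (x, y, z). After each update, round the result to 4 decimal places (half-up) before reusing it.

One sweep:
  x = (-11 - (-2)·-1.7030 - (-2)·2.1985) / (6) = -1.6682
  y = (1 - (2)·-0.6030 - (4)·2.1985) / (10) = -0.6588
  z = (12 - (-1)·-0.6030 - (-2.4)·-1.7030) / (4.4) = 1.6613

(-1.6682, -0.6588, 1.6613)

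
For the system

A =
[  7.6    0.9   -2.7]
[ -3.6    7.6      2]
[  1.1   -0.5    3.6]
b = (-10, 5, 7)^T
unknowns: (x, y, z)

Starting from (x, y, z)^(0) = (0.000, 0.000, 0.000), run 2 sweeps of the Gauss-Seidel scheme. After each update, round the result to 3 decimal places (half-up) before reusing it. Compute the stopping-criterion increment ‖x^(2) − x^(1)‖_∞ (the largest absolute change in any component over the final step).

0.831

Iteration 1:
  x = (-10 - (0.9)·0.000 - (-2.7)·0.000) / (7.6) = -1.316
  y = (5 - (-3.6)·-1.316 - (2)·0.000) / (7.6) = 0.035
  z = (7 - (1.1)·-1.316 - (-0.5)·0.035) / (3.6) = 2.351
Iteration 2:
  x = (-10 - (0.9)·0.035 - (-2.7)·2.351) / (7.6) = -0.485
  y = (5 - (-3.6)·-0.485 - (2)·2.351) / (7.6) = -0.191
  z = (7 - (1.1)·-0.485 - (-0.5)·-0.191) / (3.6) = 2.066
Change: (0.831, -0.226, -0.285) → max |·| = 0.831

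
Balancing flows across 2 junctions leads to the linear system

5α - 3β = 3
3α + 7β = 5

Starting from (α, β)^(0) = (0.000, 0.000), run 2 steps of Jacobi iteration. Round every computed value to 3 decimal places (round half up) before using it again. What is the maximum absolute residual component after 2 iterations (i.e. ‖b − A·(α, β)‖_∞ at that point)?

Iteration 1:
  α = (3 - (-3)·0.000) / (5) = 0.600
  β = (5 - (3)·0.000) / (7) = 0.714
Iteration 2:
  α = (3 - (-3)·0.714) / (5) = 1.028
  β = (5 - (3)·0.600) / (7) = 0.457
Residual b − A·x = (-0.769, -1.283); ∞-norm = 1.283

1.283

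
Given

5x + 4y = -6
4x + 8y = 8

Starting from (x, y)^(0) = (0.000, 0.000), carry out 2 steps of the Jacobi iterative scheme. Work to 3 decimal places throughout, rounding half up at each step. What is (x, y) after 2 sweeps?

Iteration 1:
  x = (-6 - (4)·0.000) / (5) = -1.200
  y = (8 - (4)·0.000) / (8) = 1.000
Iteration 2:
  x = (-6 - (4)·1.000) / (5) = -2.000
  y = (8 - (4)·-1.200) / (8) = 1.600

(-2.000, 1.600)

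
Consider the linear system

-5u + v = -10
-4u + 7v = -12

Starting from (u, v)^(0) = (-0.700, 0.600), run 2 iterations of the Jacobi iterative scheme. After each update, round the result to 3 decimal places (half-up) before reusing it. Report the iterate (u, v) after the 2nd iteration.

Iteration 1:
  u = (-10 - (1)·0.600) / (-5) = 2.120
  v = (-12 - (-4)·-0.700) / (7) = -2.114
Iteration 2:
  u = (-10 - (1)·-2.114) / (-5) = 1.577
  v = (-12 - (-4)·2.120) / (7) = -0.503

(1.577, -0.503)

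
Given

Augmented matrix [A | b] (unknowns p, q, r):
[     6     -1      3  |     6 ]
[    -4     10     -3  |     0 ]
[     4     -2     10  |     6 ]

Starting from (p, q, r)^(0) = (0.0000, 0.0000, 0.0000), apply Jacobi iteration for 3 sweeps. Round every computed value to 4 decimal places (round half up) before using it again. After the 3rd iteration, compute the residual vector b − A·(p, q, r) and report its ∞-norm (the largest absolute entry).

Iteration 1:
  p = (6 - (-1)·0.0000 - (3)·0.0000) / (6) = 1.0000
  q = (0 - (-4)·0.0000 - (-3)·0.0000) / (10) = 0.0000
  r = (6 - (4)·0.0000 - (-2)·0.0000) / (10) = 0.6000
Iteration 2:
  p = (6 - (-1)·0.0000 - (3)·0.6000) / (6) = 0.7000
  q = (0 - (-4)·1.0000 - (-3)·0.6000) / (10) = 0.5800
  r = (6 - (4)·1.0000 - (-2)·0.0000) / (10) = 0.2000
Iteration 3:
  p = (6 - (-1)·0.5800 - (3)·0.2000) / (6) = 0.9967
  q = (0 - (-4)·0.7000 - (-3)·0.2000) / (10) = 0.3400
  r = (6 - (4)·0.7000 - (-2)·0.5800) / (10) = 0.4360
Residual b − A·x = (-0.9482, 1.8948, -1.6668); ∞-norm = 1.8948

1.8948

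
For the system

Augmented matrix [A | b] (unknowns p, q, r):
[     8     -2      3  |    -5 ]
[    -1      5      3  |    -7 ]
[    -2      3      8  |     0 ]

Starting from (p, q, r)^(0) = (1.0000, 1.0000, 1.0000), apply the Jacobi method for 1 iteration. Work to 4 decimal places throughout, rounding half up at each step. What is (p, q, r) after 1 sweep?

Iteration 1:
  p = (-5 - (-2)·1.0000 - (3)·1.0000) / (8) = -0.7500
  q = (-7 - (-1)·1.0000 - (3)·1.0000) / (5) = -1.8000
  r = (0 - (-2)·1.0000 - (3)·1.0000) / (8) = -0.1250

(-0.7500, -1.8000, -0.1250)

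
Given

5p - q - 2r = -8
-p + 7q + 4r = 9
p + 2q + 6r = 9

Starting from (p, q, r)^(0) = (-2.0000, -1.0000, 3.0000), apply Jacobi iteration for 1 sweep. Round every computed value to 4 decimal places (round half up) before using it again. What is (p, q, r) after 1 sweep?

Iteration 1:
  p = (-8 - (-1)·-1.0000 - (-2)·3.0000) / (5) = -0.6000
  q = (9 - (-1)·-2.0000 - (4)·3.0000) / (7) = -0.7143
  r = (9 - (1)·-2.0000 - (2)·-1.0000) / (6) = 2.1667

(-0.6000, -0.7143, 2.1667)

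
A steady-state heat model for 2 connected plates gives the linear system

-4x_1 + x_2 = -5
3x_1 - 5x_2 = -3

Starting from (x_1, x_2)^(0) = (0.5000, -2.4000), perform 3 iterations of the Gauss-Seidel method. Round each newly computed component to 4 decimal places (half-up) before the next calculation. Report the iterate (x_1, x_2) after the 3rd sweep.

Iteration 1:
  x_1 = (-5 - (1)·-2.4000) / (-4) = 0.6500
  x_2 = (-3 - (3)·0.6500) / (-5) = 0.9900
Iteration 2:
  x_1 = (-5 - (1)·0.9900) / (-4) = 1.4975
  x_2 = (-3 - (3)·1.4975) / (-5) = 1.4985
Iteration 3:
  x_1 = (-5 - (1)·1.4985) / (-4) = 1.6246
  x_2 = (-3 - (3)·1.6246) / (-5) = 1.5748

(1.6246, 1.5748)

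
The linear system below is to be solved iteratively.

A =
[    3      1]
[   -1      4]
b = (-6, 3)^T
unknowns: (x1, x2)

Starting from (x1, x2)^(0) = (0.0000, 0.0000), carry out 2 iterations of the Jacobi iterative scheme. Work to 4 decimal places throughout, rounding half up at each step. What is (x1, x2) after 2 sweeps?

Iteration 1:
  x1 = (-6 - (1)·0.0000) / (3) = -2.0000
  x2 = (3 - (-1)·0.0000) / (4) = 0.7500
Iteration 2:
  x1 = (-6 - (1)·0.7500) / (3) = -2.2500
  x2 = (3 - (-1)·-2.0000) / (4) = 0.2500

(-2.2500, 0.2500)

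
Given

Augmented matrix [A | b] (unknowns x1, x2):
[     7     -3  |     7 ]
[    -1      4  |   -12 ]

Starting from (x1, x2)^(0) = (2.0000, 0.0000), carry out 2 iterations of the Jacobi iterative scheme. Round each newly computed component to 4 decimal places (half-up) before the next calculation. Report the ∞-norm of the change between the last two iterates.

1.0714

Iteration 1:
  x1 = (7 - (-3)·0.0000) / (7) = 1.0000
  x2 = (-12 - (-1)·2.0000) / (4) = -2.5000
Iteration 2:
  x1 = (7 - (-3)·-2.5000) / (7) = -0.0714
  x2 = (-12 - (-1)·1.0000) / (4) = -2.7500
Change: (-1.0714, -0.2500) → max |·| = 1.0714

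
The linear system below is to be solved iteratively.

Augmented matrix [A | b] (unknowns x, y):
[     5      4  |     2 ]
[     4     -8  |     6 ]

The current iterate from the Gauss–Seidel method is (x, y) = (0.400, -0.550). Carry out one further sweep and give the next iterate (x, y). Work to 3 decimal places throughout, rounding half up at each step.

(0.840, -0.330)

One sweep:
  x = (2 - (4)·-0.550) / (5) = 0.840
  y = (6 - (4)·0.840) / (-8) = -0.330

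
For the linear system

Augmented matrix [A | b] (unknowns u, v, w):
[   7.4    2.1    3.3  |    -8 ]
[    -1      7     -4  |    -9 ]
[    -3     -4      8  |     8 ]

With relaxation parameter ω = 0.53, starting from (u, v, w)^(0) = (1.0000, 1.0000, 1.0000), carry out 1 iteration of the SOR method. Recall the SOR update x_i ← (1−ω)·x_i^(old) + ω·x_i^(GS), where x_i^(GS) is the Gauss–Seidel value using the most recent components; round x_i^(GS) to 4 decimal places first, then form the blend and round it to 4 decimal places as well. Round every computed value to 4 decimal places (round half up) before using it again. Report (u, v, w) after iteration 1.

(-0.4897, 0.0544, 0.9171)

Iteration 1:
  u: GS value = (-8 - (2.1)·1.0000 - (3.3)·1.0000) / (7.4) = -1.8108;  u ← (1−ω)·1.0000 + ω·-1.8108 = -0.4897
  v: GS value = (-9 - (-1)·-0.4897 - (-4)·1.0000) / (7) = -0.7842;  v ← (1−ω)·1.0000 + ω·-0.7842 = 0.0544
  w: GS value = (8 - (-3)·-0.4897 - (-4)·0.0544) / (8) = 0.8436;  w ← (1−ω)·1.0000 + ω·0.8436 = 0.9171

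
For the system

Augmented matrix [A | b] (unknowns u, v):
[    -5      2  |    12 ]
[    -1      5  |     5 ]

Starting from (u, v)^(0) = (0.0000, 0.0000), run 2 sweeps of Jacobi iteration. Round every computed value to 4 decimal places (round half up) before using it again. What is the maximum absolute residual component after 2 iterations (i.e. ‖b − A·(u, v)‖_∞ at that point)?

Iteration 1:
  u = (12 - (2)·0.0000) / (-5) = -2.4000
  v = (5 - (-1)·0.0000) / (5) = 1.0000
Iteration 2:
  u = (12 - (2)·1.0000) / (-5) = -2.0000
  v = (5 - (-1)·-2.4000) / (5) = 0.5200
Residual b − A·x = (0.9600, 0.4000); ∞-norm = 0.9600

0.9600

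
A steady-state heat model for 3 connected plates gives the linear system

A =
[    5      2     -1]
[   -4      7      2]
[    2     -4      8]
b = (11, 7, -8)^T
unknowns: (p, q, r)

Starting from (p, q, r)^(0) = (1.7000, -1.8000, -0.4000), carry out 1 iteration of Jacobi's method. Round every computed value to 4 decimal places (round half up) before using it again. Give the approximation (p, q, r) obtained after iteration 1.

Iteration 1:
  p = (11 - (2)·-1.8000 - (-1)·-0.4000) / (5) = 2.8400
  q = (7 - (-4)·1.7000 - (2)·-0.4000) / (7) = 2.0857
  r = (-8 - (2)·1.7000 - (-4)·-1.8000) / (8) = -2.3250

(2.8400, 2.0857, -2.3250)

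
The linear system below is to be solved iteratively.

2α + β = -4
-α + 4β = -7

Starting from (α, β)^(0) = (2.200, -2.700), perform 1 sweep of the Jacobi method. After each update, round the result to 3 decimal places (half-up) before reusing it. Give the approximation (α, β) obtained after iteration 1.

Iteration 1:
  α = (-4 - (1)·-2.700) / (2) = -0.650
  β = (-7 - (-1)·2.200) / (4) = -1.200

(-0.650, -1.200)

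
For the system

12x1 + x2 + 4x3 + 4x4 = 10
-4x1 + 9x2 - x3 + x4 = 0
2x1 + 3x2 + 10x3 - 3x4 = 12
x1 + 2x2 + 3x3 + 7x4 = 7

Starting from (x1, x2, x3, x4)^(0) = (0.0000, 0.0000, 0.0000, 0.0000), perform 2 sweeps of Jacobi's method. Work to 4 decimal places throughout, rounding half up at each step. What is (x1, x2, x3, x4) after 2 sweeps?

(0.1000, 0.3926, 1.3333, 0.3667)

Iteration 1:
  x1 = (10 - (1)·0.0000 - (4)·0.0000 - (4)·0.0000) / (12) = 0.8333
  x2 = (0 - (-4)·0.0000 - (-1)·0.0000 - (1)·0.0000) / (9) = 0.0000
  x3 = (12 - (2)·0.0000 - (3)·0.0000 - (-3)·0.0000) / (10) = 1.2000
  x4 = (7 - (1)·0.0000 - (2)·0.0000 - (3)·0.0000) / (7) = 1.0000
Iteration 2:
  x1 = (10 - (1)·0.0000 - (4)·1.2000 - (4)·1.0000) / (12) = 0.1000
  x2 = (0 - (-4)·0.8333 - (-1)·1.2000 - (1)·1.0000) / (9) = 0.3926
  x3 = (12 - (2)·0.8333 - (3)·0.0000 - (-3)·1.0000) / (10) = 1.3333
  x4 = (7 - (1)·0.8333 - (2)·0.0000 - (3)·1.2000) / (7) = 0.3667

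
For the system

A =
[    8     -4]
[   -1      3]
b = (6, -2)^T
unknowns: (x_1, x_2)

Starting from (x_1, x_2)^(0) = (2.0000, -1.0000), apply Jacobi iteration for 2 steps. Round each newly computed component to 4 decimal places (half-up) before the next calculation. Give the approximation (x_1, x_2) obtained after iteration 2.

(0.7500, -0.5833)

Iteration 1:
  x_1 = (6 - (-4)·-1.0000) / (8) = 0.2500
  x_2 = (-2 - (-1)·2.0000) / (3) = 0.0000
Iteration 2:
  x_1 = (6 - (-4)·0.0000) / (8) = 0.7500
  x_2 = (-2 - (-1)·0.2500) / (3) = -0.5833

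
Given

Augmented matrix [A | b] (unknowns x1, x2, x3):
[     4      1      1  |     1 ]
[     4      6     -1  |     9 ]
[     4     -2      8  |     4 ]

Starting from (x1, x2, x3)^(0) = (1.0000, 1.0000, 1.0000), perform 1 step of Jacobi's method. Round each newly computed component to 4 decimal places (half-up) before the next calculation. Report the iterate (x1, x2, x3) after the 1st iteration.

(-0.2500, 1.0000, 0.2500)

Iteration 1:
  x1 = (1 - (1)·1.0000 - (1)·1.0000) / (4) = -0.2500
  x2 = (9 - (4)·1.0000 - (-1)·1.0000) / (6) = 1.0000
  x3 = (4 - (4)·1.0000 - (-2)·1.0000) / (8) = 0.2500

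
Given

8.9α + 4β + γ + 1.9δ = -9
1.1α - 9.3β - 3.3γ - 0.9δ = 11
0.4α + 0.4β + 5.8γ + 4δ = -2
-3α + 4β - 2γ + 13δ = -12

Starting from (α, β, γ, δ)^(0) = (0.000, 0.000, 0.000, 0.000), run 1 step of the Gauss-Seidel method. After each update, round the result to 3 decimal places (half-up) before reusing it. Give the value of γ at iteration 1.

-0.185

Iteration 1:
  α = (-9 - (4)·0.000 - (1)·0.000 - (1.9)·0.000) / (8.9) = -1.011
  β = (11 - (1.1)·-1.011 - (-3.3)·0.000 - (-0.9)·0.000) / (-9.3) = -1.302
  γ = (-2 - (0.4)·-1.011 - (0.4)·-1.302 - (4)·0.000) / (5.8) = -0.185
  δ = (-12 - (-3)·-1.011 - (4)·-1.302 - (-2)·-0.185) / (13) = -0.784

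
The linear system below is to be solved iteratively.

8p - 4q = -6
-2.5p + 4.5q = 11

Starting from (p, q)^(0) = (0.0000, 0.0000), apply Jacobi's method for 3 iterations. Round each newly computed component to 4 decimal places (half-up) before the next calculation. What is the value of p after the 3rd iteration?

Iteration 1:
  p = (-6 - (-4)·0.0000) / (8) = -0.7500
  q = (11 - (-2.5)·0.0000) / (4.5) = 2.4444
Iteration 2:
  p = (-6 - (-4)·2.4444) / (8) = 0.4722
  q = (11 - (-2.5)·-0.7500) / (4.5) = 2.0278
Iteration 3:
  p = (-6 - (-4)·2.0278) / (8) = 0.2639
  q = (11 - (-2.5)·0.4722) / (4.5) = 2.7068

0.2639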